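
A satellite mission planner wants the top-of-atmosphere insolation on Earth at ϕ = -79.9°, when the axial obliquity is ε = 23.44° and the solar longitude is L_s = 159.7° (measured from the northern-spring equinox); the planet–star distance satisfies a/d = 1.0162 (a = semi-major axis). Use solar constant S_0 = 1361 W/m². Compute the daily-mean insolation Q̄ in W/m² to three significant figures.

Q̄ ≈ 7.53 W/m²

Solar declination: sin δ = sin ε · sin L_s = sin 23.44° × sin 159.7° = 0.13801, so δ = +7.933°.
cos h₀ = −tan(-79.9°) tan(+7.933°) = 0.7823, h₀ = 0.6725 rad.
Bracket: h₀ sin ϕ sin δ + cos ϕ cos δ sin h₀ = 0.6725×-0.98450×0.13801 + 0.17537×0.99043×0.62296 = -0.091373 + 0.108203 = 0.016830.
Inverse-square distance factor (a/d)² = 1.0162² = 1.032662.
Q̄ = (S_0/π) × 1.032662 × [bracket] = (1361/π) × 1.032662 × 0.016830 = 7.529 W/m².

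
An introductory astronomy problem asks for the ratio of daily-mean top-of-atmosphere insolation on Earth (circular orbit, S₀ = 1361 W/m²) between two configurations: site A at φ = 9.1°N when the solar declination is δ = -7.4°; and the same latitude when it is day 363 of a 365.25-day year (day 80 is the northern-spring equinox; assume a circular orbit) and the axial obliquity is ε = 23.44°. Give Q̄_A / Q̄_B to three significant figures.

Q̄_A / Q̄_B ≈ 1.17

— Configuration A (φ=+9.1°):
cos H₀ = −tan(+9.1°) tan(-7.400°) = 0.0208, H₀ = 1.5500 rad.
Bracket: H₀ sin φ sin δ + cos φ cos δ sin H₀ = 1.5500×0.15816×-0.12880 + 0.98741×0.99167×0.99978 = -0.031575 + 0.978969 = 0.947394.
Q̄ = (S₀/π) × [bracket] = (1361/π) × 0.947394 = 410.43 W/m².
— Configuration B (φ=+9.1°):
Solar longitude: λ_s = 360° × (363 − 80)/365.25 = 278.932°.
sin δ = sin 23.44° × sin 278.932° = -0.39296, so δ = -23.139°.
cos H₀ = −tan(+9.1°) tan(-23.139°) = 0.0684, H₀ = 1.5023 rad.
Bracket: H₀ sin φ sin δ + cos φ cos δ sin H₀ = 1.5023×0.15816×-0.39296 + 0.98741×0.91955×0.99765 = -0.093369 + 0.905839 = 0.812470.
Q̄ = (S₀/π) × [bracket] = (1361/π) × 0.812470 = 351.98 W/m².
Ratio Q̄_A / Q̄_B = 410.43 / 351.98 = 1.166.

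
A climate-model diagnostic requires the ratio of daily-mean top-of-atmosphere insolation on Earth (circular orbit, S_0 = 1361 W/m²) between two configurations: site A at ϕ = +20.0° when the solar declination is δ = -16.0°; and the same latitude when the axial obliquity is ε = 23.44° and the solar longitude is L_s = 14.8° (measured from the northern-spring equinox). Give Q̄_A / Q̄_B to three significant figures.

— Configuration A (ϕ=+20.0°):
cos h₀ = −tan(+20.0°) tan(-16.000°) = 0.1044, h₀ = 1.4662 rad.
Bracket: h₀ sin ϕ sin δ + cos ϕ cos δ sin h₀ = 1.4662×0.34202×-0.27564 + 0.93969×0.96126×0.99454 = -0.138225 + 0.898354 = 0.760129.
Q̄ = (S_0/π) × [bracket] = (1361/π) × 0.760129 = 329.30 W/m².
— Configuration B (ϕ=+20.0°):
Solar declination: sin δ = sin ε · sin L_s = sin 23.44° × sin 14.8° = 0.10161, so δ = +5.832°.
cos h₀ = −tan(+20.0°) tan(+5.832°) = -0.0372, h₀ = 1.6080 rad.
Bracket: h₀ sin ϕ sin δ + cos ϕ cos δ sin h₀ = 1.6080×0.34202×0.10161 + 0.93969×0.99482×0.99931 = 0.055882 + 0.934177 = 0.990059.
Q̄ = (S_0/π) × [bracket] = (1361/π) × 0.990059 = 428.91 W/m².
Ratio Q̄_A / Q̄_B = 329.30 / 428.91 = 0.7678.

Q̄_A / Q̄_B ≈ 0.768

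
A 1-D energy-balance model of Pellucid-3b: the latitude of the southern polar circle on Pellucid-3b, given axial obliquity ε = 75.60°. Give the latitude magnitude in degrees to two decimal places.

The polar circle is the lowest latitude that experiences at least one full rotation of continuous darkness at the northern-summer solstice; it lies at |ϕ| = 90° − ε = 90° − 75.60° = 14.40°.

14.40°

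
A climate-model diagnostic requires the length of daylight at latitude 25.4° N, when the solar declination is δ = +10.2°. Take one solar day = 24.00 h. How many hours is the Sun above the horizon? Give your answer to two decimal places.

12.65 h

cos H₀ = −tan φ · tan δ = −tan(+25.4°) × tan(+10.200°) = -0.0854, so H₀ = 1.6563 rad = 94.90°.
Daylight = 2H₀/(2π) × 24.00 h = (1.6563/π) × 24.00 = 12.65 h.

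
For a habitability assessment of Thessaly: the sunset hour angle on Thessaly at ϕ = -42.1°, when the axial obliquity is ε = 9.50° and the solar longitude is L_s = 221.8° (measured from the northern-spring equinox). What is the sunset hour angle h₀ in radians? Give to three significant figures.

h₀ = 1.67 rad

Solar declination: sin δ = sin ε · sin L_s = sin 9.50° × sin 221.8° = -0.11001, so δ = -6.316°.
cos h₀ = −tan ϕ · tan δ = −tan(-42.1°) × tan(-6.316°) = -0.1000, so h₀ = 1.6710 rad = 95.74°.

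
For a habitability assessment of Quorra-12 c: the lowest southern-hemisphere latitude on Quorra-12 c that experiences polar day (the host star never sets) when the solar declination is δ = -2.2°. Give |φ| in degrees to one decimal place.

|φ| = 87.8°

Polar day requires cos H₀ = −tan φ tan δ ≤ −1, i.e. tan φ tan δ ≥ 1.
The boundary is |tan φ| · |tan δ| = 1, so |φ| = 90° − |δ| = 90° − 2.2° = 87.8° in the southern hemisphere.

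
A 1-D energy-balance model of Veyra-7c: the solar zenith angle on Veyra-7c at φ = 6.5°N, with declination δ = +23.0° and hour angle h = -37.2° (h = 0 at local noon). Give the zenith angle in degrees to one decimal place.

cos θ_z = sin φ sin δ + cos φ cos δ cos h = 0.044232 + 0.728496 = 0.772728.
θ_z = arccos(0.772728) = 39.4°.

θ_z = 39.4°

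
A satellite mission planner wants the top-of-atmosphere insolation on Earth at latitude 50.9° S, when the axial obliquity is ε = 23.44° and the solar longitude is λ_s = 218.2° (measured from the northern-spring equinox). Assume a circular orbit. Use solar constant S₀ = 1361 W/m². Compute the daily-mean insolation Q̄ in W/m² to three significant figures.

Solar declination: sin δ = sin ε · sin λ_s = sin 23.44° × sin 218.2° = -0.24600, so δ = -14.241°.
cos H₀ = −tan(-50.9°) tan(-14.241°) = -0.3123, H₀ = 1.8884 rad.
Bracket: H₀ sin φ sin δ + cos φ cos δ sin H₀ = 1.8884×-0.77605×-0.24600 + 0.63068×0.96927×0.94999 = 0.360511 + 0.580728 = 0.941239.
Q̄ = (S₀/π) × [bracket] = (1361/π) × 0.941239 = 407.8 W/m².

Q̄ ≈ 408 W/m²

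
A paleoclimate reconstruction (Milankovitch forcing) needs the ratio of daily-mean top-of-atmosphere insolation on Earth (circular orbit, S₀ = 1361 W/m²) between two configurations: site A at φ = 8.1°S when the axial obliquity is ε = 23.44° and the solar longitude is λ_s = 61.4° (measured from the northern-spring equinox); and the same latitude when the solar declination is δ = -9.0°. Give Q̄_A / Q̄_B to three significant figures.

Q̄_A / Q̄_B ≈ 0.841

— Configuration A (φ=-8.1°):
Solar declination: sin δ = sin ε · sin λ_s = sin 23.44° × sin 61.4° = 0.34925, so δ = +20.442°.
cos H₀ = −tan(-8.1°) tan(+20.442°) = 0.0530, H₀ = 1.5177 rad.
Bracket: H₀ sin φ sin δ + cos φ cos δ sin H₀ = 1.5177×-0.14090×0.34925 + 0.99002×0.93703×0.99859 = -0.074685 + 0.926370 = 0.851685.
Q̄ = (S₀/π) × [bracket] = (1361/π) × 0.851685 = 368.97 W/m².
— Configuration B (φ=-8.1°):
cos H₀ = −tan(-8.1°) tan(-9.000°) = -0.0225, H₀ = 1.5933 rad.
Bracket: H₀ sin φ sin δ + cos φ cos δ sin H₀ = 1.5933×-0.14090×-0.15643 + 0.99002×0.98769×0.99975 = 0.035118 + 0.977588 = 1.012706.
Q̄ = (S₀/π) × [bracket] = (1361/π) × 1.012706 = 438.72 W/m².
Ratio Q̄_A / Q̄_B = 368.97 / 438.72 = 0.8410.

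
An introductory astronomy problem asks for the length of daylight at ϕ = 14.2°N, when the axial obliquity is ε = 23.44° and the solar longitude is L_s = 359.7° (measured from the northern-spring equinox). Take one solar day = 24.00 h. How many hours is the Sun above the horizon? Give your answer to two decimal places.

Solar declination: sin δ = sin ε · sin L_s = sin 23.44° × sin 359.7° = -0.00208, so δ = -0.119°.
cos h₀ = −tan ϕ · tan δ = −tan(+14.2°) × tan(-0.119°) = 0.0005, so h₀ = 1.5703 rad = 89.97°.
Daylight = 2h₀/(2π) × 24.00 h = (1.5703/π) × 24.00 = 12.00 h.

12.00 h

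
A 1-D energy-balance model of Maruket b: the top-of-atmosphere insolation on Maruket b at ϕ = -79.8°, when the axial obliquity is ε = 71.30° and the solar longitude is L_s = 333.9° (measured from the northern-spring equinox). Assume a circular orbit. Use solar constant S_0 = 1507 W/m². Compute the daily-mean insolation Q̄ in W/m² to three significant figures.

Solar declination: sin δ = sin ε · sin L_s = sin 71.30° × sin 333.9° = -0.41671, so δ = -24.627°.
cos h₀ = −tan(-79.8°) tan(-24.627°) = -2.5478 ≤ −1 ⇒ polar day, h₀ = π.
Bracket: h₀ sin ϕ sin δ + cos ϕ cos δ sin h₀ = 3.1416×-0.98420×-0.41671 + 0.17708×0.90904×0.00000 = 1.288452 + 0.000000 = 1.288452.
Q̄ = (S_0/π) × [bracket] = (1507/π) × 1.288452 = 618.1 W/m².

Q̄ ≈ 618 W/m²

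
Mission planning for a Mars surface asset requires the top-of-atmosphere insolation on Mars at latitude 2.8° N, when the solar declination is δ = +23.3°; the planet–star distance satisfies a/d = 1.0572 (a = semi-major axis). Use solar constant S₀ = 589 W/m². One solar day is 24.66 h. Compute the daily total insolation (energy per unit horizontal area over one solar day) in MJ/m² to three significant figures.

cos H₀ = −tan(+2.8°) tan(+23.300°) = -0.0211, H₀ = 1.5919 rad.
Bracket: H₀ sin φ sin δ + cos φ cos δ sin H₀ = 1.5919×0.04885×0.39555 + 0.99881×0.91845×0.99978 = 0.030760 + 0.917155 = 0.947915.
Inverse-square distance factor (a/d)² = 1.0572² = 1.117672.
Q̄ = (S₀/π) × 1.117672 × [bracket] = (589/π) × 1.117672 × 0.947915 = 198.63 W/m².
Daily total = Q̄ × 24.66 h × 3600 s/h = 198.63 × 24.66 × 3600 / 10⁶ = 17.63 MJ/m².

17.6 MJ/m²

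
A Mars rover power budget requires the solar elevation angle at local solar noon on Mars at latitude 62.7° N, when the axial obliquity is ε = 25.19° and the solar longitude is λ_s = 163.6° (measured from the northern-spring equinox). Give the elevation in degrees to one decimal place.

34.2°

Solar declination: sin δ = sin ε · sin λ_s = sin 25.19° × sin 163.6° = 0.12017, so δ = +6.902°.
At local noon the hour angle is zero, so the zenith angle equals |φ − δ| = |+62.7° − (+6.902°)| = 55.798°.
Elevation = 90° − 55.798° = 34.2°.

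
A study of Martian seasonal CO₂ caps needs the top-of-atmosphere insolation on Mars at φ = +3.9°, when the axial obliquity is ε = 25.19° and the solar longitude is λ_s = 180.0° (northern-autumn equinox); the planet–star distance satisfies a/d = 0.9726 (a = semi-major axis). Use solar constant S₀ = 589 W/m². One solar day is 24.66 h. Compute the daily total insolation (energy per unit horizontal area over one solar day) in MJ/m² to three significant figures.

Solar declination: sin δ = sin ε · sin λ_s = sin 25.19° × sin 180.0° = 0.00000, so δ = +0.000°.
cos H₀ = −tan(+3.9°) tan(+0.000°) = -0.0000, H₀ = 1.5708 rad.
Bracket: H₀ sin φ sin δ + cos φ cos δ sin H₀ = 1.5708×0.06802×0.00000 + 0.99768×1.00000×1.00000 = 0.000000 + 0.997680 = 0.997680.
Inverse-square distance factor (a/d)² = 0.9726² = 0.945951.
Q̄ = (S₀/π) × 0.945951 × [bracket] = (589/π) × 0.945951 × 0.997680 = 176.94 W/m².
Daily total = Q̄ × 24.66 h × 3600 s/h = 176.94 × 24.66 × 3600 / 10⁶ = 15.71 MJ/m².

15.7 MJ/m²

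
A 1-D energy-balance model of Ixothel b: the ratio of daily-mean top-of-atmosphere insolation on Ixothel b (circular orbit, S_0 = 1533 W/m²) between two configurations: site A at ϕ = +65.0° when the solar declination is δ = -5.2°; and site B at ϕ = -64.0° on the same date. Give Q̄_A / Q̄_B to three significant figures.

— Configuration A (ϕ=+65.0°):
cos h₀ = −tan(+65.0°) tan(-5.200°) = 0.1952, h₀ = 1.3744 rad.
Bracket: h₀ sin ϕ sin δ + cos ϕ cos δ sin h₀ = 1.3744×0.90631×-0.09063 + 0.42262×0.99588×0.98077 = -0.112892 + 0.412785 = 0.299893.
Q̄ = (S_0/π) × [bracket] = (1533/π) × 0.299893 = 146.34 W/m².
— Configuration B (ϕ=-64.0°):
cos h₀ = −tan(-64.0°) tan(-5.200°) = -0.1866, h₀ = 1.7585 rad.
Bracket: h₀ sin ϕ sin δ + cos ϕ cos δ sin h₀ = 1.7585×-0.89879×-0.09063 + 0.43837×0.99588×0.98244 = 0.143243 + 0.428898 = 0.572141.
Q̄ = (S_0/π) × [bracket] = (1533/π) × 0.572141 = 279.19 W/m².
Ratio Q̄_A / Q̄_B = 146.34 / 279.19 = 0.5242.

Q̄_A / Q̄_B ≈ 0.524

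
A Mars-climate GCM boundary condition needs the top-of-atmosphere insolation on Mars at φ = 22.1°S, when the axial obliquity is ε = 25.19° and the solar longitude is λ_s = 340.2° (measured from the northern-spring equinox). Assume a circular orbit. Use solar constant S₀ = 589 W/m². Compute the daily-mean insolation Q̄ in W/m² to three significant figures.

Solar declination: sin δ = sin ε · sin λ_s = sin 25.19° × sin 340.2° = -0.14417, so δ = -8.289°.
cos H₀ = −tan(-22.1°) tan(-8.289°) = -0.0592, H₀ = 1.6300 rad.
Bracket: H₀ sin φ sin δ + cos φ cos δ sin H₀ = 1.6300×-0.37622×-0.14417 + 0.92653×0.98955×0.99825 = 0.088411 + 0.915243 = 1.003654.
Q̄ = (S₀/π) × [bracket] = (589/π) × 1.003654 = 188.2 W/m².

Q̄ ≈ 188 W/m²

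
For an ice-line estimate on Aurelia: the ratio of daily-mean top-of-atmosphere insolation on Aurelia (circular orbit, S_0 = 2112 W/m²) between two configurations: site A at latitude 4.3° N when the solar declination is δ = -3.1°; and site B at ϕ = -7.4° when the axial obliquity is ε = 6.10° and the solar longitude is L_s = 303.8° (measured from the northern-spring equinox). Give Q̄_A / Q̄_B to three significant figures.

Q̄_A / Q̄_B ≈ 0.984

— Configuration A (ϕ=+4.3°):
cos h₀ = −tan(+4.3°) tan(-3.100°) = 0.0041, h₀ = 1.5667 rad.
Bracket: h₀ sin ϕ sin δ + cos ϕ cos δ sin h₀ = 1.5667×0.07498×-0.05408 + 0.99719×0.99854×0.99999 = -0.006353 + 0.995724 = 0.989371.
Q̄ = (S_0/π) × [bracket] = (2112/π) × 0.989371 = 665.12 W/m².
— Configuration B (ϕ=-7.4°):
Solar declination: sin δ = sin ε · sin L_s = sin 6.10° × sin 303.8° = -0.08830, so δ = -5.066°.
cos h₀ = −tan(-7.4°) tan(-5.066°) = -0.0115, h₀ = 1.5823 rad.
Bracket: h₀ sin ϕ sin δ + cos ϕ cos δ sin h₀ = 1.5823×-0.12880×-0.08830 + 0.99167×0.99609×0.99993 = 0.017996 + 0.987723 = 1.005719.
Q̄ = (S_0/π) × [bracket] = (2112/π) × 1.005719 = 676.12 W/m².
Ratio Q̄_A / Q̄_B = 665.12 / 676.12 = 0.9837.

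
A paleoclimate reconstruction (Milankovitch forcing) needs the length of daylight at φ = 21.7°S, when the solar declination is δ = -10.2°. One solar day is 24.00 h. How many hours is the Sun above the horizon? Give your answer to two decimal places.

12.55 h

cos H₀ = −tan φ · tan δ = −tan(-21.7°) × tan(-10.200°) = -0.0716, so H₀ = 1.6425 rad = 94.11°.
Daylight = 2H₀/(2π) × 24.00 h = (1.6425/π) × 24.00 = 12.55 h.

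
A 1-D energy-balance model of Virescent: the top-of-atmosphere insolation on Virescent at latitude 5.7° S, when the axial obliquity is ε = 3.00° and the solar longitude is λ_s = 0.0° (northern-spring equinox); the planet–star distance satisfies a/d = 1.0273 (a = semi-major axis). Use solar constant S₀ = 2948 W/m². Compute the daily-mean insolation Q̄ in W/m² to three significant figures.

Q̄ ≈ 985 W/m²

Solar declination: sin δ = sin ε · sin λ_s = sin 3.00° × sin 0.0° = 0.00000, so δ = +0.000°.
cos H₀ = −tan(-5.7°) tan(+0.000°) = 0.0000, H₀ = 1.5708 rad.
Bracket: H₀ sin φ sin δ + cos φ cos δ sin H₀ = 1.5708×-0.09932×0.00000 + 0.99506×1.00000×1.00000 = -0.000000 + 0.995060 = 0.995060.
Inverse-square distance factor (a/d)² = 1.0273² = 1.055345.
Q̄ = (S₀/π) × 1.055345 × [bracket] = (2948/π) × 1.055345 × 0.995060 = 985.4 W/m².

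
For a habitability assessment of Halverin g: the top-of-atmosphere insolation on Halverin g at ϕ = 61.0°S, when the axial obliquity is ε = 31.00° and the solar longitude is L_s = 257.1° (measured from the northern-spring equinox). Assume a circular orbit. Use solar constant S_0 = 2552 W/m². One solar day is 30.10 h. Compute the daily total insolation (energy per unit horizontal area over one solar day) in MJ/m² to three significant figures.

Solar declination: sin δ = sin ε · sin L_s = sin 31.00° × sin 257.1° = -0.50204, so δ = -30.135°.
cos h₀ = −tan(-61.0°) tan(-30.135°) = -1.0472 ≤ −1 ⇒ polar day, h₀ = π.
Bracket: h₀ sin ϕ sin δ + cos ϕ cos δ sin h₀ = 3.1416×-0.87462×-0.50204 + 0.48481×0.86484×0.00000 = 1.379458 + 0.000000 = 1.379458.
Q̄ = (S_0/π) × [bracket] = (2552/π) × 1.379458 = 1120.6 W/m².
Daily total = Q̄ × 30.10 h × 3600 s/h = 1120.6 × 30.10 × 3600 / 10⁶ = 121.4 MJ/m².

121 MJ/m²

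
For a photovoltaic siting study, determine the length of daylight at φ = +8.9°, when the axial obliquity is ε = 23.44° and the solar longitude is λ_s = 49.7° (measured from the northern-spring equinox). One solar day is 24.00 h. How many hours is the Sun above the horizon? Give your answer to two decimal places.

12.38 h

Solar declination: sin δ = sin ε · sin λ_s = sin 23.44° × sin 49.7° = 0.30338, so δ = +17.661°.
cos H₀ = −tan φ · tan δ = −tan(+8.9°) × tan(+17.661°) = -0.0499, so H₀ = 1.6207 rad = 92.86°.
Daylight = 2H₀/(2π) × 24.00 h = (1.6207/π) × 24.00 = 12.38 h.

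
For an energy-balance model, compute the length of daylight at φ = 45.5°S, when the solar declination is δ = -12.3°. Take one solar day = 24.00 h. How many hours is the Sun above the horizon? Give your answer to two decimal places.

cos H₀ = −tan φ · tan δ = −tan(-45.5°) × tan(-12.300°) = -0.2219, so H₀ = 1.7945 rad = 102.82°.
Daylight = 2H₀/(2π) × 24.00 h = (1.7945/π) × 24.00 = 13.71 h.

13.71 h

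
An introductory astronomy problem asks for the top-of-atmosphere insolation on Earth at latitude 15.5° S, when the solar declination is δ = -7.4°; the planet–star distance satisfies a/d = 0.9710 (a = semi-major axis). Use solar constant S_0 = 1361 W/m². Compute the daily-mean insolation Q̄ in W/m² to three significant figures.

cos h₀ = −tan(-15.5°) tan(-7.400°) = -0.0360, h₀ = 1.6068 rad.
Bracket: h₀ sin ϕ sin δ + cos ϕ cos δ sin h₀ = 1.6068×-0.26724×-0.12880 + 0.96363×0.99167×0.99935 = 0.055307 + 0.954982 = 1.010289.
Inverse-square distance factor (a/d)² = 0.9710² = 0.942841.
Q̄ = (S_0/π) × 0.942841 × [bracket] = (1361/π) × 0.942841 × 1.010289 = 412.7 W/m².

Q̄ ≈ 413 W/m²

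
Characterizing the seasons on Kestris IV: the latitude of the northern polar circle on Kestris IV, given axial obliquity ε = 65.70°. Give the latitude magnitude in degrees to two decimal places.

The polar circle is the lowest latitude that experiences at least one full rotation of continuous daylight at the northern-summer solstice; it lies at |φ| = 90° − ε = 90° − 65.70° = 24.30°.

24.30°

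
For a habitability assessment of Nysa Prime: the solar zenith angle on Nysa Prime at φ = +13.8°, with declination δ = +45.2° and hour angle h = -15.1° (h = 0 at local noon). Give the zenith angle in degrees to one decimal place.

cos θ_z = sin φ sin δ + cos φ cos δ cos h = 0.169256 + 0.660668 = 0.829924.
θ_z = arccos(0.829924) = 33.9°.

θ_z = 33.9°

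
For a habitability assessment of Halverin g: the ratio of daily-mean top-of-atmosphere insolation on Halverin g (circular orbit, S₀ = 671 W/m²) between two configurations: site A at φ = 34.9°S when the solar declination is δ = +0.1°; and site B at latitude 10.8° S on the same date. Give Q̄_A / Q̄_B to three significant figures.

— Configuration A (φ=-34.9°):
cos H₀ = −tan(-34.9°) tan(+0.100°) = 0.0012, H₀ = 1.5696 rad.
Bracket: H₀ sin φ sin δ + cos φ cos δ sin H₀ = 1.5696×-0.57215×0.00175 + 0.82015×1.00000×1.00000 = -0.001572 + 0.820150 = 0.818578.
Q̄ = (S₀/π) × [bracket] = (671/π) × 0.818578 = 174.84 W/m².
— Configuration B (φ=-10.8°):
cos H₀ = −tan(-10.8°) tan(+0.100°) = 0.0003, H₀ = 1.5705 rad.
Bracket: H₀ sin φ sin δ + cos φ cos δ sin H₀ = 1.5705×-0.18738×0.00175 + 0.98229×1.00000×1.00000 = -0.000515 + 0.982290 = 0.981775.
Q̄ = (S₀/π) × [bracket] = (671/π) × 0.981775 = 209.69 W/m².
Ratio Q̄_A / Q̄_B = 174.84 / 209.69 = 0.8338.

Q̄_A / Q̄_B ≈ 0.834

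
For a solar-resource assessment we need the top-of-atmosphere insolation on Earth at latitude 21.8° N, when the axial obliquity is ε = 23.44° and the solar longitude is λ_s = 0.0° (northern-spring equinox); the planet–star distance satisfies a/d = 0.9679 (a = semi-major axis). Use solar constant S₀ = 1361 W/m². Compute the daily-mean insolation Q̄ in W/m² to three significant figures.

Solar declination: sin δ = sin ε · sin λ_s = sin 23.44° × sin 0.0° = 0.00000, so δ = +0.000°.
cos H₀ = −tan(+21.8°) tan(+0.000°) = -0.0000, H₀ = 1.5708 rad.
Bracket: H₀ sin φ sin δ + cos φ cos δ sin H₀ = 1.5708×0.37137×0.00000 + 0.92849×1.00000×1.00000 = 0.000000 + 0.928490 = 0.928490.
Inverse-square distance factor (a/d)² = 0.9679² = 0.936830.
Q̄ = (S₀/π) × 0.936830 × [bracket] = (1361/π) × 0.936830 × 0.928490 = 376.8 W/m².

Q̄ ≈ 377 W/m²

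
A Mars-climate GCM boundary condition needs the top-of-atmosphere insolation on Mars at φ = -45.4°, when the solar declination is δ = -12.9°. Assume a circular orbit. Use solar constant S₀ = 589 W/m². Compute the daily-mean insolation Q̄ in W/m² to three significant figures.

Q̄ ≈ 179 W/m²

cos H₀ = −tan(-45.4°) tan(-12.900°) = -0.2323, H₀ = 1.8052 rad.
Bracket: H₀ sin φ sin δ + cos φ cos δ sin H₀ = 1.8052×-0.71203×-0.22325 + 0.70215×0.97476×0.97266 = 0.286956 + 0.665715 = 0.952671.
Q̄ = (S₀/π) × [bracket] = (589/π) × 0.952671 = 178.6 W/m².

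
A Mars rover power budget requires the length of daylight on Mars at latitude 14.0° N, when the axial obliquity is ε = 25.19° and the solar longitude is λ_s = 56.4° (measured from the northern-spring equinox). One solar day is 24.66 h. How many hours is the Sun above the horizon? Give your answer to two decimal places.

Solar declination: sin δ = sin ε · sin λ_s = sin 25.19° × sin 56.4° = 0.35451, so δ = +20.763°.
cos H₀ = −tan φ · tan δ = −tan(+14.0°) × tan(+20.763°) = -0.0945, so H₀ = 1.6655 rad = 95.42°.
Daylight = 2H₀/(2π) × 24.66 h = (1.6655/π) × 24.66 = 13.07 h.

13.07 h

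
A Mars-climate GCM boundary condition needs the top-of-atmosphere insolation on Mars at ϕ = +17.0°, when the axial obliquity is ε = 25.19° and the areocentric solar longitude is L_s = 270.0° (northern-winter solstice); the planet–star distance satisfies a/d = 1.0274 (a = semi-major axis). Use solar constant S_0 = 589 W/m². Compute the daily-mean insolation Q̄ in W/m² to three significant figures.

Q̄ ≈ 134 W/m²

sin δ = sin 25.19° × sin 270.0° = -0.42562, so δ = -25.190°.
cos h₀ = −tan(+17.0°) tan(-25.190°) = 0.1438, h₀ = 1.4265 rad.
Bracket: h₀ sin ϕ sin δ + cos ϕ cos δ sin h₀ = 1.4265×0.29237×-0.42562 + 0.95630×0.90490×0.98961 = -0.177512 + 0.856365 = 0.678853.
Inverse-square distance factor (a/d)² = 1.0274² = 1.055551.
Q̄ = (S_0/π) × 1.055551 × [bracket] = (589/π) × 1.055551 × 0.678853 = 134.3 W/m².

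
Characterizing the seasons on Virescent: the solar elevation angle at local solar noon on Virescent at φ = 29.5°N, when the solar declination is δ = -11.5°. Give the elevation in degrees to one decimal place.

At local noon the hour angle is zero, so the zenith angle equals |φ − δ| = |+29.5° − (-11.500°)| = 41.000°.
Elevation = 90° − 41.000° = 49.0°.

49.0°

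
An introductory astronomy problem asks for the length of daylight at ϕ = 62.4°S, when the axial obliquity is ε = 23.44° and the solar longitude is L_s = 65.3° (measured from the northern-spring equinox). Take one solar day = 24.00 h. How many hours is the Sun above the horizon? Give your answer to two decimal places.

5.62 h

Solar declination: sin δ = sin ε · sin L_s = sin 23.44° × sin 65.3° = 0.36139, so δ = +21.186°.
cos h₀ = −tan ϕ · tan δ = −tan(-62.4°) × tan(+21.186°) = 0.7414, so h₀ = 0.7357 rad = 42.15°.
Daylight = 2h₀/(2π) × 24.00 h = (0.7357/π) × 24.00 = 5.62 h.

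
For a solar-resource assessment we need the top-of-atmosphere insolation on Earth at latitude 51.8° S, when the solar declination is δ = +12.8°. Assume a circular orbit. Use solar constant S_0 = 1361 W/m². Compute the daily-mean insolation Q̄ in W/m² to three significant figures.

cos h₀ = −tan(-51.8°) tan(+12.800°) = 0.2887, h₀ = 1.2779 rad.
Bracket: h₀ sin ϕ sin δ + cos ϕ cos δ sin h₀ = 1.2779×-0.78586×0.22155 + 0.61841×0.97515×0.95742 = -0.222492 + 0.577365 = 0.354873.
Q̄ = (S_0/π) × [bracket] = (1361/π) × 0.354873 = 153.7 W/m².

Q̄ ≈ 154 W/m²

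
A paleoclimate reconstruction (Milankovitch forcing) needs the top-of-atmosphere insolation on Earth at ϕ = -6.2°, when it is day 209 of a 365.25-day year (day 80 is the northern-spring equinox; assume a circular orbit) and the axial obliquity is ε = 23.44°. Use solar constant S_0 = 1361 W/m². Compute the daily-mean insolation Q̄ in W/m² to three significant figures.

Solar longitude: L_s = 360° × (209 − 80)/365.25 = 127.146°.
sin δ = sin 23.44° × sin 127.146° = 0.31708, so δ = +18.486°.
cos h₀ = −tan(-6.2°) tan(+18.486°) = 0.0363, h₀ = 1.5345 rad.
Bracket: h₀ sin ϕ sin δ + cos ϕ cos δ sin h₀ = 1.5345×-0.10800×0.31708 + 0.99415×0.94840×0.99934 = -0.052548 + 0.942230 = 0.889682.
Q̄ = (S_0/π) × [bracket] = (1361/π) × 0.889682 = 385.4 W/m².

Q̄ ≈ 385 W/m²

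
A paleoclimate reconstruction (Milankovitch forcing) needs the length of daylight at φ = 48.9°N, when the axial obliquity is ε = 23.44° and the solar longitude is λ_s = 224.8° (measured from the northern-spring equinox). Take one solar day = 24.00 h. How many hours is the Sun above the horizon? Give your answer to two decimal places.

9.39 h

Solar declination: sin δ = sin ε · sin λ_s = sin 23.44° × sin 224.8° = -0.28030, so δ = -16.278°.
cos H₀ = −tan φ · tan δ = −tan(+48.9°) × tan(-16.278°) = 0.3347, so H₀ = 1.2295 rad = 70.44°.
Daylight = 2H₀/(2π) × 24.00 h = (1.2295/π) × 24.00 = 9.39 h.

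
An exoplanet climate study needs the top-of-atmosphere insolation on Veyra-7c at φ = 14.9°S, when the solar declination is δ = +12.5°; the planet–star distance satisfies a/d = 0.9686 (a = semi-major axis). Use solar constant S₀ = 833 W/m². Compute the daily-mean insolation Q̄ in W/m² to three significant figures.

cos H₀ = −tan(-14.9°) tan(+12.500°) = 0.0590, H₀ = 1.5118 rad.
Bracket: H₀ sin φ sin δ + cos φ cos δ sin H₀ = 1.5118×-0.25713×0.21644 + 0.96638×0.97630×0.99826 = -0.084137 + 0.941835 = 0.857698.
Inverse-square distance factor (a/d)² = 0.9686² = 0.938186.
Q̄ = (S₀/π) × 0.938186 × [bracket] = (833/π) × 0.938186 × 0.857698 = 213.4 W/m².

Q̄ ≈ 213 W/m²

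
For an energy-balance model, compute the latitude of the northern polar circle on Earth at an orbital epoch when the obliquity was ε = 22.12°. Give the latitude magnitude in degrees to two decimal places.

67.88°

The polar circle is the lowest latitude that experiences at least one full rotation of continuous daylight at the northern-summer solstice; it lies at |φ| = 90° − ε = 90° − 22.12° = 67.88°.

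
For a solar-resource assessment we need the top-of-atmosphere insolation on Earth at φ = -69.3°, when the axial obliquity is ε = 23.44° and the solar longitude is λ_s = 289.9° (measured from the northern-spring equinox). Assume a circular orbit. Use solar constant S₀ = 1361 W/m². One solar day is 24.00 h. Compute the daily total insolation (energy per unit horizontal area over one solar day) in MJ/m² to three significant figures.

41.1 MJ/m²

Solar declination: sin δ = sin ε · sin λ_s = sin 23.44° × sin 289.9° = -0.37404, so δ = -21.965°.
cos H₀ = −tan(-69.3°) tan(-21.965°) = -1.0673 ≤ −1 ⇒ polar day, H₀ = π.
Bracket: H₀ sin φ sin δ + cos φ cos δ sin H₀ = 3.1416×-0.93544×-0.37404 + 0.35347×0.92741×0.00000 = 1.099221 + 0.000000 = 1.099221.
Q̄ = (S₀/π) × [bracket] = (1361/π) × 1.099221 = 476.20 W/m².
Daily total = Q̄ × 24.00 h × 3600 s/h = 476.20 × 24.00 × 3600 / 10⁶ = 41.14 MJ/m².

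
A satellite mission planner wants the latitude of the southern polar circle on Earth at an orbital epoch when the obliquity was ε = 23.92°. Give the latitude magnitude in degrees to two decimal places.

The polar circle is the lowest latitude that experiences at least one full rotation of continuous darkness at the northern-summer solstice; it lies at |φ| = 90° − ε = 90° − 23.92° = 66.08°.

66.08°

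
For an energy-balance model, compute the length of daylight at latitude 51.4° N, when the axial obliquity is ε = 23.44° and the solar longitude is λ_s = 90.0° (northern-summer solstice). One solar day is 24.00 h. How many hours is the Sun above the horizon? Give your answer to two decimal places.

Solar declination: sin δ = sin ε · sin λ_s = sin 23.44° × sin 90.0° = 0.39779, so δ = +23.440°.
cos H₀ = −tan φ · tan δ = −tan(+51.4°) × tan(+23.440°) = -0.5431, so H₀ = 2.1449 rad = 122.90°.
Daylight = 2H₀/(2π) × 24.00 h = (2.1449/π) × 24.00 = 16.39 h.

16.39 h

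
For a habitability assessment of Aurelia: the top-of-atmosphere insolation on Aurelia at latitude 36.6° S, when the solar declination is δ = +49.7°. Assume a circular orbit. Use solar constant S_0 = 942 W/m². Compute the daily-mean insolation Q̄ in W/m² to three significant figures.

cos h₀ = −tan(-36.6°) tan(+49.700°) = 0.8757, h₀ = 0.5039 rad.
Bracket: h₀ sin ϕ sin δ + cos ϕ cos δ sin h₀ = 0.5039×-0.59622×0.76267 + 0.80282×0.64679×0.48282 = -0.229133 + 0.250707 = 0.021574.
Q̄ = (S_0/π) × [bracket] = (942/π) × 0.021574 = 6.469 W/m².

Q̄ ≈ 6.47 W/m²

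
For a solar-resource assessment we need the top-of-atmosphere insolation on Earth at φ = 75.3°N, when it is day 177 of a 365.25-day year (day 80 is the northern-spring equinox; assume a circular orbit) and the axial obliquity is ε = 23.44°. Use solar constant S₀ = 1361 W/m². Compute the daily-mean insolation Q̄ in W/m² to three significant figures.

Solar longitude: λ_s = 360° × (177 − 80)/365.25 = 95.606°.
sin δ = sin 23.44° × sin 95.606° = 0.39589, so δ = +23.321°.
cos H₀ = −tan(+75.3°) tan(+23.321°) = -1.6433 ≤ −1 ⇒ polar day, H₀ = π.
Bracket: H₀ sin φ sin δ + cos φ cos δ sin H₀ = 3.1416×0.96727×0.39589 + 0.25376×0.91830×0.00000 = 1.203021 + 0.000000 = 1.203021.
Q̄ = (S₀/π) × [bracket] = (1361/π) × 1.203021 = 521.2 W/m².

Q̄ ≈ 521 W/m²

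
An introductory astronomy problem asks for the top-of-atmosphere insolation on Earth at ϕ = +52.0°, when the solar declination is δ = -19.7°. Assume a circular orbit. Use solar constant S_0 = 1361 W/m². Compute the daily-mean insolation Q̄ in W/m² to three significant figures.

cos h₀ = −tan(+52.0°) tan(-19.700°) = 0.4583, h₀ = 1.0947 rad.
Bracket: h₀ sin ϕ sin δ + cos ϕ cos δ sin h₀ = 1.0947×0.78801×-0.33710 + 0.61566×0.94147×0.88881 = -0.290794 + 0.515177 = 0.224383.
Q̄ = (S_0/π) × [bracket] = (1361/π) × 0.224383 = 97.21 W/m².

Q̄ ≈ 97.2 W/m²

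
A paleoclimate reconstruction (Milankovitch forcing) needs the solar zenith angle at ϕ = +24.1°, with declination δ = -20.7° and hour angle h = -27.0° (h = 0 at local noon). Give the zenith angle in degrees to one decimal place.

cos θ_z = sin ϕ sin δ + cos ϕ cos δ cos h = -0.144335 + 0.760835 = 0.616500.
θ_z = arccos(0.616500) = 51.9°.

θ_z = 51.9°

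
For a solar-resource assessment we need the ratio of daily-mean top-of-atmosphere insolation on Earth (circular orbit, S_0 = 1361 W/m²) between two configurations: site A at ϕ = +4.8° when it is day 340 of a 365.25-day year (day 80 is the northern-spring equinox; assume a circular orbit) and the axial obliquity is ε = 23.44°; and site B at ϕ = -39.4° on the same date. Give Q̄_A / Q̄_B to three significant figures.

— Configuration A (ϕ=+4.8°):
Solar longitude: L_s = 360° × (340 − 80)/365.25 = 256.263°.
sin δ = sin 23.44° × sin 256.263° = -0.38641, so δ = -22.731°.
cos h₀ = −tan(+4.8°) tan(-22.731°) = 0.0352, h₀ = 1.5356 rad.
Bracket: h₀ sin ϕ sin δ + cos ϕ cos δ sin h₀ = 1.5356×0.08368×-0.38641 + 0.99649×0.92233×0.99938 = -0.049653 + 0.918523 = 0.868870.
Q̄ = (S_0/π) × [bracket] = (1361/π) × 0.868870 = 376.41 W/m².
— Configuration B (ϕ=-39.4°):
cos h₀ = −tan(-39.4°) tan(-22.731°) = -0.3441, h₀ = 1.9221 rad.
Bracket: h₀ sin ϕ sin δ + cos ϕ cos δ sin h₀ = 1.9221×-0.63473×-0.38641 + 0.77273×0.92233×0.93892 = 0.471426 + 0.669180 = 1.140606.
Q̄ = (S_0/π) × [bracket] = (1361/π) × 1.140606 = 494.13 W/m².
Ratio Q̄_A / Q̄_B = 376.41 / 494.13 = 0.7618.

Q̄_A / Q̄_B ≈ 0.762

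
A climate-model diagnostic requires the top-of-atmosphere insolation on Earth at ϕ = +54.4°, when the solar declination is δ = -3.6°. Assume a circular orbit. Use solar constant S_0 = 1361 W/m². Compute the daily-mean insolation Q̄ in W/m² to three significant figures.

cos h₀ = −tan(+54.4°) tan(-3.600°) = 0.0879, h₀ = 1.4828 rad.
Bracket: h₀ sin ϕ sin δ + cos ϕ cos δ sin h₀ = 1.4828×0.81310×-0.06279 + 0.58212×0.99803×0.99613 = -0.075704 + 0.578725 = 0.503021.
Q̄ = (S_0/π) × [bracket] = (1361/π) × 0.503021 = 217.9 W/m².

Q̄ ≈ 218 W/m²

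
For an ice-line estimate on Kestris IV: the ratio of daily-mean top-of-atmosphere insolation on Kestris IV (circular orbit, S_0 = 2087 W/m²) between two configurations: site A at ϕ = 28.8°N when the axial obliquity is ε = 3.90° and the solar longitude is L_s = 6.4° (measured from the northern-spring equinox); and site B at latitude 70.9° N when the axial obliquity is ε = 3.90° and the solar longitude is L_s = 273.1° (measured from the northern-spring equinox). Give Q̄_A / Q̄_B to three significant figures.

Q̄_A / Q̄_B ≈ 3.80

— Configuration A (ϕ=+28.8°):
Solar declination: sin δ = sin ε · sin L_s = sin 3.90° × sin 6.4° = 0.00758, so δ = +0.434°.
cos h₀ = −tan(+28.8°) tan(+0.434°) = -0.0042, h₀ = 1.5750 rad.
Bracket: h₀ sin ϕ sin δ + cos ϕ cos δ sin h₀ = 1.5750×0.48175×0.00758 + 0.87631×0.99997×0.99999 = 0.005751 + 0.876275 = 0.882026.
Q̄ = (S_0/π) × [bracket] = (2087/π) × 0.882026 = 585.94 W/m².
— Configuration B (ϕ=+70.9°):
Solar declination: sin δ = sin ε · sin L_s = sin 3.90° × sin 273.1° = -0.06792, so δ = -3.894°.
cos h₀ = −tan(+70.9°) tan(-3.894°) = 0.1966, h₀ = 1.3729 rad.
Bracket: h₀ sin ϕ sin δ + cos ϕ cos δ sin h₀ = 1.3729×0.94495×-0.06792 + 0.32722×0.99769×0.98049 = -0.088114 + 0.320095 = 0.231981.
Q̄ = (S_0/π) × [bracket] = (2087/π) × 0.231981 = 154.11 W/m².
Ratio Q̄_A / Q̄_B = 585.94 / 154.11 = 3.802.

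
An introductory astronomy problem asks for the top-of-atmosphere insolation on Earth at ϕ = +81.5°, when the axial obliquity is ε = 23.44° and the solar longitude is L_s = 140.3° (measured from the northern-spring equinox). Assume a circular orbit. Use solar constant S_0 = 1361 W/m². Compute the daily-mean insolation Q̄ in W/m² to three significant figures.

Q̄ ≈ 342 W/m²

Solar declination: sin δ = sin ε · sin L_s = sin 23.44° × sin 140.3° = 0.25409, so δ = +14.720°.
cos h₀ = −tan(+81.5°) tan(+14.720°) = -1.7579 ≤ −1 ⇒ polar day, h₀ = π.
Bracket: h₀ sin ϕ sin δ + cos ϕ cos δ sin h₀ = 3.1416×0.98902×0.25409 + 0.14781×0.96718×0.00000 = 0.789484 + 0.000000 = 0.789484.
Q̄ = (S_0/π) × [bracket] = (1361/π) × 0.789484 = 342.0 W/m².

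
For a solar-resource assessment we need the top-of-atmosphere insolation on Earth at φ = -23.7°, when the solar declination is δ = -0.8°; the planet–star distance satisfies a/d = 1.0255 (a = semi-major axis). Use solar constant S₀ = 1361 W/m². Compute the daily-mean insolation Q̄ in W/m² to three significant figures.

Q̄ ≈ 421 W/m²

cos H₀ = −tan(-23.7°) tan(-0.800°) = -0.0061, H₀ = 1.5769 rad.
Bracket: H₀ sin φ sin δ + cos φ cos δ sin H₀ = 1.5769×-0.40195×-0.01396 + 0.91566×0.99990×0.99998 = 0.008848 + 0.915550 = 0.924398.
Inverse-square distance factor (a/d)² = 1.0255² = 1.051650.
Q̄ = (S₀/π) × 1.051650 × [bracket] = (1361/π) × 1.051650 × 0.924398 = 421.2 W/m².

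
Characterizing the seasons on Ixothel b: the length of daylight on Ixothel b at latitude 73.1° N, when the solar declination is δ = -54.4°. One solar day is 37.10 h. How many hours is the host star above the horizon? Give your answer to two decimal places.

cos H₀ = −tan φ · tan δ = 4.5974 ≥ 1, so the host star never rises (polar night) and H₀ = 0.
Daylight = 2H₀/(2π) × 37.10 h = (0.0000/π) × 37.10 = 0.00 h.

0.00 h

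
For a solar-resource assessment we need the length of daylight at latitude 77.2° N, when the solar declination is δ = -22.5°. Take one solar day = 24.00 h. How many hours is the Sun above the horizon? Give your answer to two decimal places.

cos H₀ = −tan φ · tan δ = 1.8232 ≥ 1, so the Sun never rises (polar night) and H₀ = 0.
Daylight = 2H₀/(2π) × 24.00 h = (0.0000/π) × 24.00 = 0.00 h.

0.00 h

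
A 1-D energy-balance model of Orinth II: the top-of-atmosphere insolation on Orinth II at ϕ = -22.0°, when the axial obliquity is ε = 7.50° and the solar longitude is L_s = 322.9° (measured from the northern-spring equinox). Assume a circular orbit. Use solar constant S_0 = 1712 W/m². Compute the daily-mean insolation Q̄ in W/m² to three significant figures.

Q̄ ≈ 529 W/m²

Solar declination: sin δ = sin ε · sin L_s = sin 7.50° × sin 322.9° = -0.07873, so δ = -4.516°.
cos h₀ = −tan(-22.0°) tan(-4.516°) = -0.0319, h₀ = 1.6027 rad.
Bracket: h₀ sin ϕ sin δ + cos ϕ cos δ sin h₀ = 1.6027×-0.37461×-0.07873 + 0.92718×0.99690×0.99949 = 0.047269 + 0.923834 = 0.971103.
Q̄ = (S_0/π) × [bracket] = (1712/π) × 0.971103 = 529.2 W/m².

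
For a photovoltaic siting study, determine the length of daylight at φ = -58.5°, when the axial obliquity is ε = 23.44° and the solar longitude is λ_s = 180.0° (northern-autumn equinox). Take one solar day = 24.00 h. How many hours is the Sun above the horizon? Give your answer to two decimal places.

Solar declination: sin δ = sin ε · sin λ_s = sin 23.44° × sin 180.0° = 0.00000, so δ = +0.000°.
cos H₀ = −tan φ · tan δ = −tan(-58.5°) × tan(+0.000°) = 0.0000, so H₀ = 1.5708 rad = 90.00°.
Daylight = 2H₀/(2π) × 24.00 h = (1.5708/π) × 24.00 = 12.00 h.

12.00 h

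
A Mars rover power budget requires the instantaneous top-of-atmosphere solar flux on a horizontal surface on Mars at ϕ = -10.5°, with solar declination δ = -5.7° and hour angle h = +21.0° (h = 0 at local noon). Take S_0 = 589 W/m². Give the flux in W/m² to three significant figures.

cos θ_z = sin ϕ sin δ + cos ϕ cos δ cos h = 0.018100 + 0.913409 = 0.931509.
Flux = S_0 · cos θ_z = 589 × 0.931509 = 548.7 W/m².

549 W/m²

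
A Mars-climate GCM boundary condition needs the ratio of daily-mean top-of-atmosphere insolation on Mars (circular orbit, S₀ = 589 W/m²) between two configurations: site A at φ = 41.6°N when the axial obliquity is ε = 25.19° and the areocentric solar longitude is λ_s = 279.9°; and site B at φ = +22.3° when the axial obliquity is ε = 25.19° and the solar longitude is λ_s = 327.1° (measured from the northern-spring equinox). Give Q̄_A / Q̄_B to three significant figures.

Q̄_A / Q̄_B ≈ 0.391

— Configuration A (φ=+41.6°):
sin δ = sin 25.19° × sin 279.9° = -0.41928, so δ = -24.789°.
cos H₀ = −tan(+41.6°) tan(-24.789°) = 0.4100, H₀ = 1.1483 rad.
Bracket: H₀ sin φ sin δ + cos φ cos δ sin H₀ = 1.1483×0.66393×-0.41928 + 0.74780×0.90786×0.91207 = -0.319655 + 0.619202 = 0.299547.
Q̄ = (S₀/π) × [bracket] = (589/π) × 0.299547 = 56.160 W/m².
— Configuration B (φ=+22.3°):
Solar declination: sin δ = sin ε · sin λ_s = sin 25.19° × sin 327.1° = -0.23119, so δ = -13.367°.
cos H₀ = −tan(+22.3°) tan(-13.367°) = 0.0975, H₀ = 1.4732 rad.
Bracket: H₀ sin φ sin δ + cos φ cos δ sin H₀ = 1.4732×0.37946×-0.23119 + 0.92521×0.97291×0.99524 = -0.129240 + 0.895861 = 0.766621.
Q̄ = (S₀/π) × [bracket] = (589/π) × 0.766621 = 143.73 W/m².
Ratio Q̄_A / Q̄_B = 56.160 / 143.73 = 0.3907.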